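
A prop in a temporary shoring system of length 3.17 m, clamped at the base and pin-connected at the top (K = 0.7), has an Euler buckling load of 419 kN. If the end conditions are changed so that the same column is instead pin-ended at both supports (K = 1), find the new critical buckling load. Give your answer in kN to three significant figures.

P_cr ≈ 205 kN

P_cr ∝ 1/K², so P_cr,new = P_cr,old × (K_old/K_new)² = 419 × (0.7/1)²
= 419 × 0.4900 = 205 kN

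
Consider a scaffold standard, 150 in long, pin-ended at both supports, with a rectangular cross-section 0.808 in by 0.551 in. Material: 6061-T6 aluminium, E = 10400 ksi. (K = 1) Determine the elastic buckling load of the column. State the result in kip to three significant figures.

Buckling occurs about the weak axis: I_min = h·b³/12 with b = 0.551 in (the shorter side).
I_min = 0.808×0.551³/12 = 1.126×10^-2 in⁴
Effective length L_e = K·L = 1 × 150 = 150.0 in
P_cr = π²EI / L_e² = π² × 10400×10³ × 1.126×10^-2 / 150.0² = 51.38 lb

P_cr ≈ 0.0514 kip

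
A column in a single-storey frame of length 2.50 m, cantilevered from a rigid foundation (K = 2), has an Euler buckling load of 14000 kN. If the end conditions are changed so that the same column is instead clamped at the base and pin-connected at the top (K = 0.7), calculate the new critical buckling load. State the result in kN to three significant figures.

P_cr ∝ 1/K², so P_cr,new = P_cr,old × (K_old/K_new)² = 14000 × (2/0.7)²
= 14000 × 8.163 = 114000 kN

P_cr ≈ 114000 kN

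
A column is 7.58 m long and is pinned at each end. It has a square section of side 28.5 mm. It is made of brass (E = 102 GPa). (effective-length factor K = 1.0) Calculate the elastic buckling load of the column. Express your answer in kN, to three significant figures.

I = a⁴/12 = 28.5⁴/12 = 5.498×10^4 mm⁴
I = 5.498×10^4 mm⁴ = 5.498×10^-8 m⁴
Effective length L_e = K·L = 1 × 7.58 = 7.580 m
P_cr = π²EI / L_e² = π² × 102×10⁹ × 5.498×10^-8 / 7.580² = 963.3 N

P_cr ≈ 0.963 kN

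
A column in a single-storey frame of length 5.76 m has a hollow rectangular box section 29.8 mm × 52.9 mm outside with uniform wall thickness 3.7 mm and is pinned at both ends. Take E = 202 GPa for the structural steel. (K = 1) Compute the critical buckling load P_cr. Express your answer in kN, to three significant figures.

Inner dimensions: h_i = 52.9 − 2×3.7 = 45.50 mm, b_i = 29.8 − 2×3.7 = 22.40 mm
Weak-axis I_min = (h_o·b_o³ − h_i·b_i³)/12 with b_o = 29.8, b_i = 22.40 mm (shorter outer/inner sides).
I_min = (52.9×29.8³ − 45.50×22.40³)/12 = 7.404×10^4 mm⁴
I = 7.404×10^4 mm⁴ = 7.404×10^-8 m⁴
Effective length L_e = K·L = 1 × 5.76 = 5.760 m
P_cr = π²EI / L_e² = π² × 202×10⁹ × 7.404×10^-8 / 5.760² = 4.449×10^3 N

P_cr ≈ 4.45 kN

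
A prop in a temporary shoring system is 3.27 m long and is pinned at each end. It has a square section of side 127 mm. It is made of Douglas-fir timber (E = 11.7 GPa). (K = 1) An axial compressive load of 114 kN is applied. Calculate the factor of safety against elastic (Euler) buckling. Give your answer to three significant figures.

I = a⁴/12 = 127⁴/12 = 2.168×10^7 mm⁴
I = 2.168×10^7 mm⁴ = 2.168×10^-5 m⁴
Effective length L_e = K·L = 1 × 3.27 = 3.270 m
P_cr = π²EI / L_e² = π² × 11.7×10⁹ × 2.168×10^-5 / 3.270² = 2.341×10^5 N
Factor of safety n = P_cr / P = 234.11 / 114 = 2.05

n ≈ 2.05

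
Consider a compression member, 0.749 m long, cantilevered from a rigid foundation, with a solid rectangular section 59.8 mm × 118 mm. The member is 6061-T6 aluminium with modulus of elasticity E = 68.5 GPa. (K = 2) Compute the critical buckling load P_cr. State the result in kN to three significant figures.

P_cr ≈ 634 kN

Buckling occurs about the weak axis: I_min = h·b³/12 with b = 59.8 mm (the shorter side).
I_min = 118×59.8³/12 = 2.103×10^6 mm⁴
I = 2.103×10^6 mm⁴ = 2.103×10^-6 m⁴
Effective length L_e = K·L = 2 × 0.749 = 1.498 m
P_cr = π²EI / L_e² = π² × 68.5×10⁹ × 2.103×10^-6 / 1.498² = 6.335×10^5 N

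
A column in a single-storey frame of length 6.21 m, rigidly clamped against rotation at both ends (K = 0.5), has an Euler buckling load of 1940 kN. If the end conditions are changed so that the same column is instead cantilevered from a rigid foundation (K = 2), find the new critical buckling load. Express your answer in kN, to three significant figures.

P_cr ∝ 1/K², so P_cr,new = P_cr,old × (K_old/K_new)² = 1940 × (0.5/2)²
= 1940 × 0.06250 = 121 kN

P_cr ≈ 121 kN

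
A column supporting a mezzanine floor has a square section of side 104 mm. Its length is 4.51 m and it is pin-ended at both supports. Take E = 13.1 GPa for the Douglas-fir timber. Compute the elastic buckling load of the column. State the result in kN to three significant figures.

I = a⁴/12 = 104⁴/12 = 9.749×10^6 mm⁴
I = 9.749×10^6 mm⁴ = 9.749×10^-6 m⁴
Effective length L_e = K·L = 1 × 4.51 = 4.510 m
P_cr = π²EI / L_e² = π² × 13.1×10⁹ × 9.749×10^-6 / 4.510² = 6.197×10^4 N

P_cr ≈ 62.0 kN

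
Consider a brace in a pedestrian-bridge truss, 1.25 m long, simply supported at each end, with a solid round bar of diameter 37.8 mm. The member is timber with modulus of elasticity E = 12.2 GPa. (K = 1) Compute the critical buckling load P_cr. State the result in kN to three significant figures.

P_cr ≈ 7.72 kN

I = πd⁴/64 = π×37.8⁴/64 = 1.002×10^5 mm⁴
I = 1.002×10^5 mm⁴ = 1.002×10^-7 m⁴
Effective length L_e = K·L = 1 × 1.25 = 1.250 m
P_cr = π²EI / L_e² = π² × 12.2×10⁹ × 1.002×10^-7 / 1.250² = 7.723×10^3 N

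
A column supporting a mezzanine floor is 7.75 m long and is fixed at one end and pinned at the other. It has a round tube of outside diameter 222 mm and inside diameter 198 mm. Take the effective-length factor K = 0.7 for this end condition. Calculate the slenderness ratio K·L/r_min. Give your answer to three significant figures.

λ ≈ 72.9

d_o = 222 mm, d_i = 198 mm
I = π(d_o⁴ − d_i⁴)/64 = π(222⁴ − 198.0⁴)/64 = 4.378×10^7 mm⁴
A = 7.917×10^3 mm²;  r_min = √(I/A) = √(4.378×10^7/7.917×10^3) = 74.37 mm
L_e = K·L = 0.7 × 7.75 m = 5.425 m = 5425.0 mm
λ = L_e / r_min = 5425.0 / 74.37 = 72.9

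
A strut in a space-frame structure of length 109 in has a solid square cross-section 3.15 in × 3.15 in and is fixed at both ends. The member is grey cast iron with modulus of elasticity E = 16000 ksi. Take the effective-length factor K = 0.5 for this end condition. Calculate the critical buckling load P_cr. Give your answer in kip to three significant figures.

I = a⁴/12 = 3.15⁴/12 = 8.205 in⁴
Effective length L_e = K·L = 0.5 × 109 = 54.50 in
P_cr = π²EI / L_e² = π² × 16000×10³ × 8.205 / 54.50² = 4.362×10^5 lb

P_cr ≈ 436 kip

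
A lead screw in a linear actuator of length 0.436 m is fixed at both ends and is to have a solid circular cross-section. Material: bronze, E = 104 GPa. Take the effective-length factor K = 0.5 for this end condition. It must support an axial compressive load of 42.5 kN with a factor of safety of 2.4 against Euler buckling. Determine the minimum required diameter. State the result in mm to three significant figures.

Required P_cr = n·P = 2.4 × 42.5 = 102.0 kN
L_e = K·L = 0.5 × 0.436 = 0.2180 m
Required I = P_cr·L_e²/(π²E) = 1.020×10^5 × 0.2180² / (π² × 1.04×10^11) = 4.723×10^-9 m⁴
I_req = 4.723×10^3 mm⁴
Solid circle: I = πd⁴/64  ⇒  d = (64I/π)^(1/4) = (64×4.723×10^3/π)^(1/4) = 17.6 mm

d ≈ 17.6 mm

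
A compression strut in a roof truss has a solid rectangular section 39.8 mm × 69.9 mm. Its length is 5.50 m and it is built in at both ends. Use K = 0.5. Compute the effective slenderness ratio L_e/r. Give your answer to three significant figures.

Buckling occurs about the weak axis: I_min = h·b³/12 with b = 39.8 mm (the shorter side).
I_min = 69.9×39.8³/12 = 3.672×10^5 mm⁴
A = 2.782×10^3 mm²;  r_min = √(I/A) = √(3.672×10^5/2.782×10^3) = 11.49 mm
L_e = K·L = 0.5 × 5.50 m = 2.750 m = 2750.0 mm
λ = L_e / r_min = 2750.0 / 11.49 = 239

λ ≈ 239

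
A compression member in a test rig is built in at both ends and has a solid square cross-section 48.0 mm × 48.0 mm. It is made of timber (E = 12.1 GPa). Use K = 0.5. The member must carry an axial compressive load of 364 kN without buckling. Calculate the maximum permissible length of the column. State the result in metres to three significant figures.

I = a⁴/12 = 48.0⁴/12 = 4.424×10^5 mm⁴
I = 4.424×10^-7 m⁴
At the buckling limit P_cr = P = 3.640×10^5 N
From P_cr = π²EI/(K·L)²:  L = (1/K)·√(π²EI/P_cr) = (1/0.5)·√(π²×1.21×10^10×4.424×10^-7/3.640×10^5)
L = 0.762 m

L_max ≈ 0.762 m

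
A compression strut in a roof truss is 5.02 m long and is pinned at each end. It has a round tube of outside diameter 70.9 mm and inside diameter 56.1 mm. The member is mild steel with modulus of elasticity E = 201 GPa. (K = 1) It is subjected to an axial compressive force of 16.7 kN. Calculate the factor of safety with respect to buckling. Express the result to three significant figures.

d_o = 70.9 mm, d_i = 56.1 mm
I = π(d_o⁴ − d_i⁴)/64 = π(70.9⁴ − 56.10⁴)/64 = 7.542×10^5 mm⁴
I = 7.542×10^5 mm⁴ = 7.542×10^-7 m⁴
Effective length L_e = K·L = 1 × 5.02 = 5.020 m
P_cr = π²EI / L_e² = π² × 201×10⁹ × 7.542×10^-7 / 5.020² = 5.937×10^4 N
Factor of safety n = P_cr / P = 59.369 / 16.7 = 3.56

n ≈ 3.56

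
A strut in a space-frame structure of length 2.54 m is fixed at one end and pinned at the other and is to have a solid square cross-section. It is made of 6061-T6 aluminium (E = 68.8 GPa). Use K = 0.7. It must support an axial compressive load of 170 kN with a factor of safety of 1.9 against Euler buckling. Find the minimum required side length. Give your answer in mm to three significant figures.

Required P_cr = n·P = 1.9 × 170 = 323.0 kN
L_e = K·L = 0.7 × 2.54 = 1.778 m
Required I = P_cr·L_e²/(π²E) = 3.230×10^5 × 1.778² / (π² × 6.88×10^10) = 1.504×10^-6 m⁴
I_req = 1.504×10^6 mm⁴
Solid square: I = a⁴/12  ⇒  a = (12I)^(1/4) = (12×1.504×10^6)^(1/4) = 65.2 mm

a ≈ 65.2 mm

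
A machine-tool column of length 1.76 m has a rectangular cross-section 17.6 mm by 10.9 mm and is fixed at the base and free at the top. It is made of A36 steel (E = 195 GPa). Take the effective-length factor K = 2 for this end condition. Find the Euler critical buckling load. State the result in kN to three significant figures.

P_cr ≈ 0.295 kN

Buckling occurs about the weak axis: I_min = h·b³/12 with b = 10.9 mm (the shorter side).
I_min = 17.6×10.9³/12 = 1.899×10^3 mm⁴
I = 1.899×10^3 mm⁴ = 1.899×10^-9 m⁴
Effective length L_e = K·L = 2 × 1.76 = 3.520 m
P_cr = π²EI / L_e² = π² × 195×10⁹ × 1.899×10^-9 / 3.520² = 295.0 N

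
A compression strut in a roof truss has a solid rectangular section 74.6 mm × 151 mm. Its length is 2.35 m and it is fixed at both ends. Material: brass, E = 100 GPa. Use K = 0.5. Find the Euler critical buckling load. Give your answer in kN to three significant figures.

P_cr ≈ 3730 kN

Buckling occurs about the weak axis: I_min = h·b³/12 with b = 74.6 mm (the shorter side).
I_min = 151×74.6³/12 = 5.224×10^6 mm⁴
I = 5.224×10^6 mm⁴ = 5.224×10^-6 m⁴
Effective length L_e = K·L = 0.5 × 2.35 = 1.175 m
P_cr = π²EI / L_e² = π² × 100×10⁹ × 5.224×10^-6 / 1.175² = 3.735×10^6 N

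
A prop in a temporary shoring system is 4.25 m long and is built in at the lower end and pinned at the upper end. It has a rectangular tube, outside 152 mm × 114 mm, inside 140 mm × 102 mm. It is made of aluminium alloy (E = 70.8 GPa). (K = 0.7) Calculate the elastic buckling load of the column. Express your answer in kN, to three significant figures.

Weak-axis I_min = (h_o·b_o³ − h_i·b_i³)/12 with b_o = 114, b_i = 102.0 mm (shorter outer/inner sides).
I_min = (152×114³ − 140.0×102.0³)/12 = 6.385×10^6 mm⁴
I = 6.385×10^6 mm⁴ = 6.385×10^-6 m⁴
Effective length L_e = K·L = 0.7 × 4.25 = 2.975 m
P_cr = π²EI / L_e² = π² × 70.8×10⁹ × 6.385×10^-6 / 2.975² = 5.041×10^5 N

P_cr ≈ 504 kN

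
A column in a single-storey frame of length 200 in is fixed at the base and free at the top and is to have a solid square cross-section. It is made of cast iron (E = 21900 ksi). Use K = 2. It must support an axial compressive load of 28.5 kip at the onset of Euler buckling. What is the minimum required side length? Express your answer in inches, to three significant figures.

L_e = K·L = 2 × 200 = 400.0 in
Required I = P_cr·L_e²/(π²E) = 2.850×10^4 × 400.0² / (π² × 2.19×10^7) = 21.10 in⁴
Solid square: I = a⁴/12  ⇒  a = (12I)^(1/4) = (12×21.10)^(1/4) = 3.99 in

a ≈ 3.99 in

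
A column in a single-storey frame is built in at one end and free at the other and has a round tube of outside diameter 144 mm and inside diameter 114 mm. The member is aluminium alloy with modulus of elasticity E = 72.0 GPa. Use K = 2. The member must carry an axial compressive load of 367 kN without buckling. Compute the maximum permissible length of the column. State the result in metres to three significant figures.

d_o = 144 mm, d_i = 114 mm
I = π(d_o⁴ − d_i⁴)/64 = π(144⁴ − 114.0⁴)/64 = 1.282×10^7 mm⁴
I = 1.282×10^-5 m⁴
At the buckling limit P_cr = P = 3.670×10^5 N
From P_cr = π²EI/(K·L)²:  L = (1/K)·√(π²EI/P_cr) = (1/2)·√(π²×7.20×10^10×1.282×10^-5/3.670×10^5)
L = 2.49 m

L_max ≈ 2.49 m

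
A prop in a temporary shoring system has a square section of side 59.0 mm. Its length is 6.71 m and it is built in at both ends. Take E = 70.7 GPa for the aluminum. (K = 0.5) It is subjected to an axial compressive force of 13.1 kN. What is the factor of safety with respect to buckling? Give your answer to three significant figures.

n ≈ 4.78

I = a⁴/12 = 59.0⁴/12 = 1.010×10^6 mm⁴
I = 1.010×10^6 mm⁴ = 1.010×10^-6 m⁴
Effective length L_e = K·L = 0.5 × 6.71 = 3.355 m
P_cr = π²EI / L_e² = π² × 70.7×10⁹ × 1.010×10^-6 / 3.355² = 6.260×10^4 N
Factor of safety n = P_cr / P = 62.598 / 13.1 = 4.78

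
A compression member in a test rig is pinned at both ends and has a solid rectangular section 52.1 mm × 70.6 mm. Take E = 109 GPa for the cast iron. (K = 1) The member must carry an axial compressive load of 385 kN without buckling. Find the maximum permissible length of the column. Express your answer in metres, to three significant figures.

Buckling occurs about the weak axis: I_min = h·b³/12 with b = 52.1 mm (the shorter side).
I_min = 70.6×52.1³/12 = 8.320×10^5 mm⁴
I = 8.320×10^-7 m⁴
At the buckling limit P_cr = P = 3.850×10^5 N
From P_cr = π²EI/(K·L)²:  L = (1/K)·√(π²EI/P_cr) = (1/1)·√(π²×1.09×10^11×8.320×10^-7/3.850×10^5)
L = 1.52 m

L_max ≈ 1.52 m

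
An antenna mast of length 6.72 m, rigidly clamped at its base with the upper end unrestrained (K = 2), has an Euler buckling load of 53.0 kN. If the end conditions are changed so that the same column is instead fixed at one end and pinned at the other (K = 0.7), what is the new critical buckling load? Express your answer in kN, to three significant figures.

P_cr ∝ 1/K², so P_cr,new = P_cr,old × (K_old/K_new)² = 53.0 × (2/0.7)²
= 53.0 × 8.163 = 433 kN

P_cr ≈ 433 kN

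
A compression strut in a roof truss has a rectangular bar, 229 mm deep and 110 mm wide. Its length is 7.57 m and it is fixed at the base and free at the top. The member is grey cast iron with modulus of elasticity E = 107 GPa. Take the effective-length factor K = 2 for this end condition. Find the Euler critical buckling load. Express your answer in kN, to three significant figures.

P_cr ≈ 117 kN

Buckling occurs about the weak axis: I_min = h·b³/12 with b = 110 mm (the shorter side).
I_min = 229×110³/12 = 2.540×10^7 mm⁴
I = 2.540×10^7 mm⁴ = 2.540×10^-5 m⁴
Effective length L_e = K·L = 2 × 7.57 = 15.14 m
P_cr = π²EI / L_e² = π² × 107×10⁹ × 2.540×10^-5 / 15.14² = 1.170×10^5 N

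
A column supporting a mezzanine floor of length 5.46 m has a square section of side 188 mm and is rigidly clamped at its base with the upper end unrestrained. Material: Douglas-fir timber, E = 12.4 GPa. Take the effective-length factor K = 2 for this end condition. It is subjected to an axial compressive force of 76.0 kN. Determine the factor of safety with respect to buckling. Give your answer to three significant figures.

I = a⁴/12 = 188⁴/12 = 1.041×10^8 mm⁴
I = 1.041×10^8 mm⁴ = 1.041×10^-4 m⁴
Effective length L_e = K·L = 2 × 5.46 = 10.92 m
P_cr = π²EI / L_e² = π² × 12.4×10⁹ × 1.041×10^-4 / 10.92² = 1.068×10^5 N
Factor of safety n = P_cr / P = 106.84 / 76.0 = 1.41

n ≈ 1.41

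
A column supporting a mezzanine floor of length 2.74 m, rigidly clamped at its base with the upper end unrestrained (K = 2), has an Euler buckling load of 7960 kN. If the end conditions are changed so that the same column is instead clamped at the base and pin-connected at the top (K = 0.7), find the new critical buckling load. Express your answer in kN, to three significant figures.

P_cr ≈ 65000 kN

P_cr ∝ 1/K², so P_cr,new = P_cr,old × (K_old/K_new)² = 7960 × (2/0.7)²
= 7960 × 8.163 = 65000 kN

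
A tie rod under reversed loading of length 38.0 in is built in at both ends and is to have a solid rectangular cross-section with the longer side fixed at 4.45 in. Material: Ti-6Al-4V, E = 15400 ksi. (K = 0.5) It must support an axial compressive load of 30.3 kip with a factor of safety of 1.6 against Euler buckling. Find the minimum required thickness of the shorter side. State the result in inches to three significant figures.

Required P_cr = n·P = 1.6 × 30.3 = 48.48 kip
L_e = K·L = 0.5 × 38.0 = 19.00 in
Required I = P_cr·L_e²/(π²E) = 4.848×10^4 × 19.00² / (π² × 1.54×10^7) = 0.1151 in⁴
Rectangle, weak axis: I_min = h·b³/12 with h = 4.45 in fixed  ⇒  b = (12I/h)^(1/3) = 0.677 in

b ≈ 0.677 in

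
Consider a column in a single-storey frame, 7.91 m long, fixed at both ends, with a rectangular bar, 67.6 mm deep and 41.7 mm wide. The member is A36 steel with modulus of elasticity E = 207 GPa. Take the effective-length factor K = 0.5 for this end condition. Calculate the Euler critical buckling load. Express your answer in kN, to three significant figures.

Buckling occurs about the weak axis: I_min = h·b³/12 with b = 41.7 mm (the shorter side).
I_min = 67.6×41.7³/12 = 4.085×10^5 mm⁴
I = 4.085×10^5 mm⁴ = 4.085×10^-7 m⁴
Effective length L_e = K·L = 0.5 × 7.91 = 3.955 m
P_cr = π²EI / L_e² = π² × 207×10⁹ × 4.085×10^-7 / 3.955² = 5.335×10^4 N

P_cr ≈ 53.4 kN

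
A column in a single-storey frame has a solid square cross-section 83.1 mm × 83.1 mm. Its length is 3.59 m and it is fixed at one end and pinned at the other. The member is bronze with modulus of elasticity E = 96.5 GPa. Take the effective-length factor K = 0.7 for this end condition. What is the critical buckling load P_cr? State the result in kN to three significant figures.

P_cr ≈ 599 kN

I = a⁴/12 = 83.1⁴/12 = 3.974×10^6 mm⁴
I = 3.974×10^6 mm⁴ = 3.974×10^-6 m⁴
Effective length L_e = K·L = 0.7 × 3.59 = 2.513 m
P_cr = π²EI / L_e² = π² × 96.5×10⁹ × 3.974×10^-6 / 2.513² = 5.993×10^5 N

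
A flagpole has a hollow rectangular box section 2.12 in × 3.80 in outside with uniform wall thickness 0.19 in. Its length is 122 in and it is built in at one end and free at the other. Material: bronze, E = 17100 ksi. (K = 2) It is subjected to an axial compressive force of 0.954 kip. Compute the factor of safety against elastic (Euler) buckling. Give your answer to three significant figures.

n ≈ 4.50

Inner dimensions: h_i = 3.80 − 2×0.19 = 3.420 in, b_i = 2.12 − 2×0.19 = 1.740 in
Weak-axis I_min = (h_o·b_o³ − h_i·b_i³)/12 with b_o = 2.12, b_i = 1.740 in (shorter outer/inner sides).
I_min = (3.80×2.12³ − 3.420×1.740³)/12 = 1.516 in⁴
Effective length L_e = K·L = 2 × 122 = 244.0 in
P_cr = π²EI / L_e² = π² × 17100×10³ × 1.516 / 244.0² = 4.297×10^3 lb
Factor of safety n = P_cr / P = 4.2971 / 0.954 = 4.50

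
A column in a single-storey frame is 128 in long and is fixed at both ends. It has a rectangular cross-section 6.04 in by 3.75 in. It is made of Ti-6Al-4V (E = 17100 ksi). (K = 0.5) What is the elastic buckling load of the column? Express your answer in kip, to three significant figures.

Buckling occurs about the weak axis: I_min = h·b³/12 with b = 3.75 in (the shorter side).
I_min = 6.04×3.75³/12 = 26.54 in⁴
Effective length L_e = K·L = 0.5 × 128 = 64.00 in
P_cr = π²EI / L_e² = π² × 17100×10³ × 26.54 / 64.00² = 1.094×10^6 lb

P_cr ≈ 1090 kip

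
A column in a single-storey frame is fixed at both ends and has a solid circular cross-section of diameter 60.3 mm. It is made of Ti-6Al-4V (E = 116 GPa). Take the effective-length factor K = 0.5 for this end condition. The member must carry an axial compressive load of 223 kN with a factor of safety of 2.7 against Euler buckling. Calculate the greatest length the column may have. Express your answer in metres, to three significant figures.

I = πd⁴/64 = π×60.3⁴/64 = 6.490×10^5 mm⁴
I = 6.490×10^-7 m⁴
Required critical load P_cr = n·P = 2.7 × 223 = 602.1 kN = 6.021×10^5 N
From P_cr = π²EI/(K·L)²:  L = (1/K)·√(π²EI/P_cr) = (1/0.5)·√(π²×1.16×10^11×6.490×10^-7/6.021×10^5)
L = 2.22 m

L_max ≈ 2.22 m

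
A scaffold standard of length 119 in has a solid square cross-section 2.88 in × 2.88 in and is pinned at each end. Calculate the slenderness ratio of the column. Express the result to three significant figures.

λ ≈ 143

For a square r = a/√12 = 2.88/√12 = 0.8314 in
L_e = K·L = 1 × 119 = 119.0 in
λ = L_e / r_min = 119.00 / 0.8314 = 143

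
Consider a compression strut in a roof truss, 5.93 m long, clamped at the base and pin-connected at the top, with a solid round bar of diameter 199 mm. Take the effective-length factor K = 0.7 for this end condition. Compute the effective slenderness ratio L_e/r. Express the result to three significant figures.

λ ≈ 83.4

I = πd⁴/64 = π×199⁴/64 = 7.698×10^7 mm⁴
A = 3.110×10^4 mm²;  r_min = √(I/A) = √(7.698×10^7/3.110×10^4) = 49.75 mm
L_e = K·L = 0.7 × 5.93 m = 4.151 m = 4151.0 mm
λ = L_e / r_min = 4151.0 / 49.75 = 83.4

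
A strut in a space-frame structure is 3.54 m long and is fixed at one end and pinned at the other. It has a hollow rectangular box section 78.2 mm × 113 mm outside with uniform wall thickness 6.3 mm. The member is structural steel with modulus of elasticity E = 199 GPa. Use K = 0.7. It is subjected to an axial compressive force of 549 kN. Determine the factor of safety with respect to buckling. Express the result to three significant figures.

n ≈ 1.25

Inner dimensions: h_i = 113 − 2×6.3 = 100.4 mm, b_i = 78.2 − 2×6.3 = 65.60 mm
Weak-axis I_min = (h_o·b_o³ − h_i·b_i³)/12 with b_o = 78.2, b_i = 65.60 mm (shorter outer/inner sides).
I_min = (113×78.2³ − 100.4×65.60³)/12 = 2.141×10^6 mm⁴
I = 2.141×10^6 mm⁴ = 2.141×10^-6 m⁴
Effective length L_e = K·L = 0.7 × 3.54 = 2.478 m
P_cr = π²EI / L_e² = π² × 199×10⁹ × 2.141×10^-6 / 2.478² = 6.849×10^5 N
Factor of safety n = P_cr / P = 684.88 / 549 = 1.25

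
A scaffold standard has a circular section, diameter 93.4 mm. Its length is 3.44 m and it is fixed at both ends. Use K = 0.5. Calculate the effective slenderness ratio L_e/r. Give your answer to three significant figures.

For a solid circle r = d/4 = 93.4/4 = 23.35 mm
L_e = K·L = 0.5 × 3.44 m = 1.720 m = 1720.0 mm
λ = L_e / r_min = 1720.0 / 23.35 = 73.7

λ ≈ 73.7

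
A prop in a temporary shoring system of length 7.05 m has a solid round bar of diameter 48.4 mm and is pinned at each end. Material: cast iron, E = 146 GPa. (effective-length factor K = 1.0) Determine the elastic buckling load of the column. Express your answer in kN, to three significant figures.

P_cr ≈ 7.81 kN

I = πd⁴/64 = π×48.4⁴/64 = 2.694×10^5 mm⁴
I = 2.694×10^5 mm⁴ = 2.694×10^-7 m⁴
Effective length L_e = K·L = 1 × 7.05 = 7.050 m
P_cr = π²EI / L_e² = π² × 146×10⁹ × 2.694×10^-7 / 7.050² = 7.810×10^3 N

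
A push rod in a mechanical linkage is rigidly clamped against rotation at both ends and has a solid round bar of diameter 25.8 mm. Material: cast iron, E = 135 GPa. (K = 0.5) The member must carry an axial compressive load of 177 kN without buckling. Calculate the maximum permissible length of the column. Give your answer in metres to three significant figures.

L_max ≈ 0.809 m

I = πd⁴/64 = π×25.8⁴/64 = 2.175×10^4 mm⁴
I = 2.175×10^-8 m⁴
At the buckling limit P_cr = P = 1.770×10^5 N
From P_cr = π²EI/(K·L)²:  L = (1/K)·√(π²EI/P_cr) = (1/0.5)·√(π²×1.35×10^11×2.175×10^-8/1.770×10^5)
L = 0.809 m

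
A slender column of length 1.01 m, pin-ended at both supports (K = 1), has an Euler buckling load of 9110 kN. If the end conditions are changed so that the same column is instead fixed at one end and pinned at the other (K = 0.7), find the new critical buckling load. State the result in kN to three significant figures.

P_cr ∝ 1/K², so P_cr,new = P_cr,old × (K_old/K_new)² = 9110 × (1/0.7)²
= 9110 × 2.041 = 18600 kN

P_cr ≈ 18600 kN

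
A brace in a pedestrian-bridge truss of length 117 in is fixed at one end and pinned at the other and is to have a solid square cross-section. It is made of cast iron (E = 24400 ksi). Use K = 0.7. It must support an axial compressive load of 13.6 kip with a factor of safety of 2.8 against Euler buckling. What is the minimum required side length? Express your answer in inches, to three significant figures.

Required P_cr = n·P = 2.8 × 13.6 = 38.08 kip
L_e = K·L = 0.7 × 117 = 81.90 in
Required I = P_cr·L_e²/(π²E) = 3.808×10^4 × 81.90² / (π² × 2.44×10^7) = 1.061 in⁴
Solid square: I = a⁴/12  ⇒  a = (12I)^(1/4) = (12×1.061)^(1/4) = 1.89 in

a ≈ 1.89 in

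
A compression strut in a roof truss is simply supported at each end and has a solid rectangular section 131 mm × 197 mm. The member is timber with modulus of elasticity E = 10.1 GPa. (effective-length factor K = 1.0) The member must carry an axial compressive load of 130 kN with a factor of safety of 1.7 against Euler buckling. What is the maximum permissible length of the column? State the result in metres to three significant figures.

Buckling occurs about the weak axis: I_min = h·b³/12 with b = 131 mm (the shorter side).
I_min = 197×131³/12 = 3.691×10^7 mm⁴
I = 3.691×10^-5 m⁴
Required critical load P_cr = n·P = 1.7 × 130 = 221.0 kN = 2.210×10^5 N
From P_cr = π²EI/(K·L)²:  L = (1/K)·√(π²EI/P_cr) = (1/1)·√(π²×1.01×10^10×3.691×10^-5/2.210×10^5)
L = 4.08 m

L_max ≈ 4.08 m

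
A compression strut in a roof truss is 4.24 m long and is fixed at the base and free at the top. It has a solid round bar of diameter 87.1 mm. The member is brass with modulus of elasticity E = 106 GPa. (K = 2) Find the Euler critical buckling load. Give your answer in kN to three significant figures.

P_cr ≈ 41.1 kN

I = πd⁴/64 = π×87.1⁴/64 = 2.825×10^6 mm⁴
I = 2.825×10^6 mm⁴ = 2.825×10^-6 m⁴
Effective length L_e = K·L = 2 × 4.24 = 8.480 m
P_cr = π²EI / L_e² = π² × 106×10⁹ × 2.825×10^-6 / 8.480² = 4.110×10^4 N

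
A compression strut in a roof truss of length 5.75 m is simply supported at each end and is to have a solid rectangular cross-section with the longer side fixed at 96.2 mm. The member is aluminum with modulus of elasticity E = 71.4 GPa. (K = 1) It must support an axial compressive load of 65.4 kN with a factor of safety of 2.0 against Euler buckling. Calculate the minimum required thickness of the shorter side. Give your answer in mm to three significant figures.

b ≈ 91.5 mm

Required P_cr = n·P = 2.0 × 65.4 = 130.8 kN
L_e = K·L = 1 × 5.75 = 5.750 m
Required I = P_cr·L_e²/(π²E) = 1.308×10^5 × 5.750² / (π² × 7.14×10^10) = 6.137×10^-6 m⁴
I_req = 6.137×10^6 mm⁴
Rectangle, weak axis: I_min = h·b³/12 with h = 96.2 mm fixed  ⇒  b = (12I/h)^(1/3) = 91.5 mm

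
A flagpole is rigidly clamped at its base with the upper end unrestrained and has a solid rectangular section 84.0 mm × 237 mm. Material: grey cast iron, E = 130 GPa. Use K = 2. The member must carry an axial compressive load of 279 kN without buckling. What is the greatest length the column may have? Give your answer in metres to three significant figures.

Buckling occurs about the weak axis: I_min = h·b³/12 with b = 84.0 mm (the shorter side).
I_min = 237×84.0³/12 = 1.171×10^7 mm⁴
I = 1.171×10^-5 m⁴
At the buckling limit P_cr = P = 2.790×10^5 N
From P_cr = π²EI/(K·L)²:  L = (1/K)·√(π²EI/P_cr) = (1/2)·√(π²×1.30×10^11×1.171×10^-5/2.790×10^5)
L = 3.67 m

L_max ≈ 3.67 m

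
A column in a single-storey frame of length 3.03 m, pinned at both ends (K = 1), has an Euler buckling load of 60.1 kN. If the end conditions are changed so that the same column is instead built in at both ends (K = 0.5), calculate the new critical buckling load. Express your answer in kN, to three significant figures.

P_cr ∝ 1/K², so P_cr,new = P_cr,old × (K_old/K_new)² = 60.1 × (1/0.5)²
= 60.1 × 4.000 = 240 kN

P_cr ≈ 240 kN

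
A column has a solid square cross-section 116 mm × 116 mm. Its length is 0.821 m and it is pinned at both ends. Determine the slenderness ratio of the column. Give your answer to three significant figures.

λ ≈ 24.5

I = a⁴/12 = 116⁴/12 = 1.509×10^7 mm⁴
A = 1.346×10^4 mm²;  r_min = √(I/A) = √(1.509×10^7/1.346×10^4) = 33.49 mm
L_e = K·L = 1 × 0.821 m = 0.8210 m = 821.00 mm
λ = L_e / r_min = 821.00 / 33.49 = 24.5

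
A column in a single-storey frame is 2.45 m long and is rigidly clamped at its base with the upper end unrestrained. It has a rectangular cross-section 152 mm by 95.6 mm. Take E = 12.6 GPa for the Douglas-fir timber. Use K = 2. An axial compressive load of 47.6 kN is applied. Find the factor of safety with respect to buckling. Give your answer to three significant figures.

Buckling occurs about the weak axis: I_min = h·b³/12 with b = 95.6 mm (the shorter side).
I_min = 152×95.6³/12 = 1.107×10^7 mm⁴
I = 1.107×10^7 mm⁴ = 1.107×10^-5 m⁴
Effective length L_e = K·L = 2 × 2.45 = 4.900 m
P_cr = π²EI / L_e² = π² × 12.6×10⁹ × 1.107×10^-5 / 4.900² = 5.732×10^4 N
Factor of safety n = P_cr / P = 57.321 / 47.6 = 1.20

n ≈ 1.20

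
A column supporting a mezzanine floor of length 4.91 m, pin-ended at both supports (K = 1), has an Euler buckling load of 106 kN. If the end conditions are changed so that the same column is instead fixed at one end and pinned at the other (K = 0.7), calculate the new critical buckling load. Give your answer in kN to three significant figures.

P_cr ≈ 216 kN

P_cr ∝ 1/K², so P_cr,new = P_cr,old × (K_old/K_new)² = 106 × (1/0.7)²
= 106 × 2.041 = 216 kN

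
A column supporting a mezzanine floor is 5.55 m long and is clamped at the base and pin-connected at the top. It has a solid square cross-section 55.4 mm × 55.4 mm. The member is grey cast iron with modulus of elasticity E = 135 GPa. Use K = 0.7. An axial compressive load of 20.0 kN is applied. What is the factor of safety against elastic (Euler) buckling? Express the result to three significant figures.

I = a⁴/12 = 55.4⁴/12 = 7.850×10^5 mm⁴
I = 7.850×10^5 mm⁴ = 7.850×10^-7 m⁴
Effective length L_e = K·L = 0.7 × 5.55 = 3.885 m
P_cr = π²EI / L_e² = π² × 135×10⁹ × 7.850×10^-7 / 3.885² = 6.930×10^4 N
Factor of safety n = P_cr / P = 69.296 / 20.0 = 3.46

n ≈ 3.46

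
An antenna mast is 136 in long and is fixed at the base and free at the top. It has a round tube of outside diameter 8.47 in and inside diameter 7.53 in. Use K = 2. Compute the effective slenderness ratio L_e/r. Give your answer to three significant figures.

λ ≈ 96.0

d_o = 8.47 in, d_i = 7.53 in
I = π(d_o⁴ − d_i⁴)/64 = π(8.47⁴ − 7.530⁴)/64 = 94.83 in⁴
A = 11.81 in²;  r_min = √(I/A) = √(94.83/11.81) = 2.833 in
L_e = K·L = 2 × 136 = 272.0 in
λ = L_e / r_min = 272.00 / 2.833 = 96.0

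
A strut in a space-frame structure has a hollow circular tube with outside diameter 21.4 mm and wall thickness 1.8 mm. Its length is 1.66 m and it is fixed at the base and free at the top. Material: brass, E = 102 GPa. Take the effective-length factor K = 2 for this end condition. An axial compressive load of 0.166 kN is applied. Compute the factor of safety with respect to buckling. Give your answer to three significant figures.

Inner diameter d_i = 21.4 − 2×1.8 = 17.80 mm
I = π(d_o⁴ − d_i⁴)/64 = π(21.4⁴ − 17.80⁴)/64 = 5.367×10^3 mm⁴
I = 5.367×10^3 mm⁴ = 5.367×10^-9 m⁴
Effective length L_e = K·L = 2 × 1.66 = 3.320 m
P_cr = π²EI / L_e² = π² × 102×10⁹ × 5.367×10^-9 / 3.320² = 490.2 N
Factor of safety n = P_cr / P = 0.49020 / 0.166 = 2.95

n ≈ 2.95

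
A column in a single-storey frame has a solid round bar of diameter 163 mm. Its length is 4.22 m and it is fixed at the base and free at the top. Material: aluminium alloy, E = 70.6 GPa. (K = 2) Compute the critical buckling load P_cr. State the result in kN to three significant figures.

I = πd⁴/64 = π×163⁴/64 = 3.465×10^7 mm⁴
I = 3.465×10^7 mm⁴ = 3.465×10^-5 m⁴
Effective length L_e = K·L = 2 × 4.22 = 8.440 m
P_cr = π²EI / L_e² = π² × 70.6×10⁹ × 3.465×10^-5 / 8.440² = 3.390×10^5 N

P_cr ≈ 339 kN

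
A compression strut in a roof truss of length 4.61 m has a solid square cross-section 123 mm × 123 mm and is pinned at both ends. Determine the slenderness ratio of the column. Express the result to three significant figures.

I = a⁴/12 = 123⁴/12 = 1.907×10^7 mm⁴
A = 1.513×10^4 mm²;  r_min = √(I/A) = √(1.907×10^7/1.513×10^4) = 35.51 mm
L_e = K·L = 1 × 4.61 m = 4.610 m = 4610.0 mm
λ = L_e / r_min = 4610.0 / 35.51 = 130

λ ≈ 130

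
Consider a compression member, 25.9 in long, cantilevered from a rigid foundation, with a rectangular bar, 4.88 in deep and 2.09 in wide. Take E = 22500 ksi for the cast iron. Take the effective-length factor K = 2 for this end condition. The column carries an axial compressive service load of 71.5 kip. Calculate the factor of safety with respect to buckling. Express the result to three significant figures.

Buckling occurs about the weak axis: I_min = h·b³/12 with b = 2.09 in (the shorter side).
I_min = 4.88×2.09³/12 = 3.713 in⁴
Effective length L_e = K·L = 2 × 25.9 = 51.80 in
P_cr = π²EI / L_e² = π² × 22500×10³ × 3.713 / 51.80² = 3.073×10^5 lb
Factor of safety n = P_cr / P = 307.26 / 71.5 = 4.30

n ≈ 4.30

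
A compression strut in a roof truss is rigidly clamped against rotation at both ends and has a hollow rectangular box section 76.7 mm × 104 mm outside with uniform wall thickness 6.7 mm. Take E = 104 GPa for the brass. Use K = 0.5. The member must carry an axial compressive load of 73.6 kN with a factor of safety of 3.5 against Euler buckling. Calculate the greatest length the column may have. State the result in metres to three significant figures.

L_max ≈ 5.64 m

Inner dimensions: h_i = 104 − 2×6.7 = 90.60 mm, b_i = 76.7 − 2×6.7 = 63.30 mm
Weak-axis I_min = (h_o·b_o³ − h_i·b_i³)/12 with b_o = 76.7, b_i = 63.30 mm (shorter outer/inner sides).
I_min = (104×76.7³ − 90.60×63.30³)/12 = 1.996×10^6 mm⁴
I = 1.996×10^-6 m⁴
Required critical load P_cr = n·P = 3.5 × 73.6 = 257.6 kN = 2.576×10^5 N
From P_cr = π²EI/(K·L)²:  L = (1/K)·√(π²EI/P_cr) = (1/0.5)·√(π²×1.04×10^11×1.996×10^-6/2.576×10^5)
L = 5.64 m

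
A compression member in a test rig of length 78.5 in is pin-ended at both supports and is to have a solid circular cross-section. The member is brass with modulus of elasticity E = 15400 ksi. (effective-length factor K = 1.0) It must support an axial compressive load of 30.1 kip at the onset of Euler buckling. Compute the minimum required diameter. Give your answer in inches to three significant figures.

L_e = K·L = 1 × 78.5 = 78.50 in
Required I = P_cr·L_e²/(π²E) = 3.010×10^4 × 78.50² / (π² × 1.54×10^7) = 1.220 in⁴
Solid circle: I = πd⁴/64  ⇒  d = (64I/π)^(1/4) = (64×1.220/π)^(1/4) = 2.23 in

d ≈ 2.23 in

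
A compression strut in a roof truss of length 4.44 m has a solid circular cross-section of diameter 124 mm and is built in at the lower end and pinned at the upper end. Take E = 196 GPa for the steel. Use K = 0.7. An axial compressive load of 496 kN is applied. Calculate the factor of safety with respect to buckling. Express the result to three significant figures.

I = πd⁴/64 = π×124⁴/64 = 1.161×10^7 mm⁴
I = 1.161×10^7 mm⁴ = 1.161×10^-5 m⁴
Effective length L_e = K·L = 0.7 × 4.44 = 3.108 m
P_cr = π²EI / L_e² = π² × 196×10⁹ × 1.161×10^-5 / 3.108² = 2.324×10^6 N
Factor of safety n = P_cr / P = 2324.1 / 496 = 4.69

n ≈ 4.69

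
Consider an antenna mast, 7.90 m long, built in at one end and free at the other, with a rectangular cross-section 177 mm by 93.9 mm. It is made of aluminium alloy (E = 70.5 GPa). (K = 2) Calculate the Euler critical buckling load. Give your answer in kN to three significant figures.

P_cr ≈ 34.0 kN

Buckling occurs about the weak axis: I_min = h·b³/12 with b = 93.9 mm (the shorter side).
I_min = 177×93.9³/12 = 1.221×10^7 mm⁴
I = 1.221×10^7 mm⁴ = 1.221×10^-5 m⁴
Effective length L_e = K·L = 2 × 7.90 = 15.80 m
P_cr = π²EI / L_e² = π² × 70.5×10⁹ × 1.221×10^-5 / 15.80² = 3.404×10^4 N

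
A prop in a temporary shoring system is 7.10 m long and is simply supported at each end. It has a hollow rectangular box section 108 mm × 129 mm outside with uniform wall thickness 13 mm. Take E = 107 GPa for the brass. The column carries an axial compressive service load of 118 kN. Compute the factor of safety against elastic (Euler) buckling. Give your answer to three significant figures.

Inner dimensions: h_i = 129 − 2×13 = 103.0 mm, b_i = 108 − 2×13 = 82.00 mm
Weak-axis I_min = (h_o·b_o³ − h_i·b_i³)/12 with b_o = 108, b_i = 82.00 mm (shorter outer/inner sides).
I_min = (129×108³ − 103.0×82.00³)/12 = 8.809×10^6 mm⁴
I = 8.809×10^6 mm⁴ = 8.809×10^-6 m⁴
Effective length L_e = K·L = 1 × 7.10 = 7.100 m
P_cr = π²EI / L_e² = π² × 107×10⁹ × 8.809×10^-6 / 7.100² = 1.845×10^5 N
Factor of safety n = P_cr / P = 184.55 / 118 = 1.56

n ≈ 1.56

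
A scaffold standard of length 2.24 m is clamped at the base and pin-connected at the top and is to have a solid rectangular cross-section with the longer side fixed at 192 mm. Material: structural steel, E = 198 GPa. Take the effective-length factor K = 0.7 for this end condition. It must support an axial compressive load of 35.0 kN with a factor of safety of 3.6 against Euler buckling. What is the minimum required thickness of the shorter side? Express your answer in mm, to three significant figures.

b ≈ 21.5 mm

Required P_cr = n·P = 3.6 × 35.0 = 126.0 kN
L_e = K·L = 0.7 × 2.24 = 1.568 m
Required I = P_cr·L_e²/(π²E) = 1.260×10^5 × 1.568² / (π² × 1.98×10^11) = 1.585×10^-7 m⁴
I_req = 1.585×10^5 mm⁴
Rectangle, weak axis: I_min = h·b³/12 with h = 192 mm fixed  ⇒  b = (12I/h)^(1/3) = 21.5 mm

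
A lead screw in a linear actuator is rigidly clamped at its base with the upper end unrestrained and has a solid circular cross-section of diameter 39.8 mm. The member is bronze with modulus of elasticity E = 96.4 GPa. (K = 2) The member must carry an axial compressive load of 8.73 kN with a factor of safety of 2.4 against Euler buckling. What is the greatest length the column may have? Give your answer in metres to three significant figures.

I = πd⁴/64 = π×39.8⁴/64 = 1.232×10^5 mm⁴
I = 1.232×10^-7 m⁴
Required critical load P_cr = n·P = 2.4 × 8.73 = 20.95 kN = 2.095×10^4 N
From P_cr = π²EI/(K·L)²:  L = (1/K)·√(π²EI/P_cr) = (1/2)·√(π²×9.64×10^10×1.232×10^-7/2.095×10^4)
L = 1.18 m

L_max ≈ 1.18 m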